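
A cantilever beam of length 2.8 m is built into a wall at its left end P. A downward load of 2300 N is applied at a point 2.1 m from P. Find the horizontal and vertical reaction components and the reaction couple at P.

P_x = 0, P_y = 2300 N, M_P = 4830 N·m

ΣF_x = 0: P_x = 0.
ΣF_y = 0: P_y − 2300 = 0 → P_y = 2300 N.
ΣM about P: M_P − 2300·2.1 = 0 → M_P = 4830 N·m.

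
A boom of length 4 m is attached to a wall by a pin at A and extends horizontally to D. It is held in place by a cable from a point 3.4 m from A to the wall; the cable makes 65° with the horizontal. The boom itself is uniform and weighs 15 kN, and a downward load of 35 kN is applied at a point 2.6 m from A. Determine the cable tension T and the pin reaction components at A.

T = 39.27 kN, A_x = 16.60 kN, A_y = 14.41 kN

ΣM about A: T·sin65°·3.4 − 15·2 − 35·2.6 = 0 → T = 121/(3.4·0.906308) = 39.2673 ≈ 39.27 kN.
ΣF_x = 0: A_x − T·cos65° = 0 → A_x = 39.2673 × 0.422618 = 16.60 kN.
ΣF_y = 0: A_y + T·sin65° − 15 − 35 = 0 → A_y = 50 − 39.2673 × 0.906308 = 14.41 kN.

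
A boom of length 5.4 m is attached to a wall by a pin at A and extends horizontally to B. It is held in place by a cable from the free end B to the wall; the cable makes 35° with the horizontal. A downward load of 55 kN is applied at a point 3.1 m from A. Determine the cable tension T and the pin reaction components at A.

T = 55.05 kN, A_x = 45.09 kN, A_y = 23.43 kN

ΣM about A: T·sin35°·5.4 − 55·3.1 = 0 → T = 170.5/(5.4·0.573576) = 55.0478 ≈ 55.05 kN.
ΣF_x = 0: A_x − T·cos35° = 0 → A_x = 55.0478 × 0.819152 = 45.09 kN.
ΣF_y = 0: A_y + T·sin35° − 55 = 0 → A_y = 55 − 55.0478 × 0.573576 = 23.43 kN.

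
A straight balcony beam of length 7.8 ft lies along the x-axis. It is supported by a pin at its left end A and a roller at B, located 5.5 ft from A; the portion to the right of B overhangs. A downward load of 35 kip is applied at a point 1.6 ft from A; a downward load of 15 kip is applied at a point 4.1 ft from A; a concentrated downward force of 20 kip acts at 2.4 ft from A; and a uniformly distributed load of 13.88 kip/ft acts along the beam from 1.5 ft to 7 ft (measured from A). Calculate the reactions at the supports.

Resultant of the distributed load: 13.88 × 5.5 = 76.34 kip at 4.25 ft from A.
Taking moments about A: B_y·5.5 − 35·1.6 − 15·4.1 − 20·2.4 − (13.88·5.5)·4.25 = 0 → B_y = 489.945/5.5 = 89.0809 ≈ 89.08 kip.
ΣF_y = 0: A_y + 89.0809 − 35 − 15 − 20 − 13.88·5.5 = 0 → A_y = 57.26 kip.
ΣF_x = 0: no horizontal applied forces, so A_x = 0.

A_x = 0, A_y = 57.26 kip, B_y = 89.08 kip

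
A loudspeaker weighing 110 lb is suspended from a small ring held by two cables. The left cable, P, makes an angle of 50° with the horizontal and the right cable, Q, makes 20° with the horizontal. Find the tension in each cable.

T_P = 110.0 lb, T_Q = 75.24 lb

ΣF_x = 0: −T_P·cos50° + T_Q·cos20° = 0 → T_Q = 0.68404·T_P.
ΣF_y = 0: T_P·sin50° + T_Q·sin20° = 110.
Substitute: T_P·(0.766044 + 0.68404·0.34202) = 110 → T_P = 110.0 lb.
Then T_Q = 0.68404 × 110 = 75.24 lb.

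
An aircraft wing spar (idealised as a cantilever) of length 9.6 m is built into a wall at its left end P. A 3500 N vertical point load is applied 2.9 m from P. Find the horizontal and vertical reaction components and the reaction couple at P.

P_x = 0, P_y = 3500 N, M_P = 10150 N·m

ΣF_x = 0: P_x = 0.
ΣF_y = 0: P_y − 3500 = 0 → P_y = 3500 N.
ΣM about P: M_P − 3500·2.9 = 0 → M_P = 10150 N·m.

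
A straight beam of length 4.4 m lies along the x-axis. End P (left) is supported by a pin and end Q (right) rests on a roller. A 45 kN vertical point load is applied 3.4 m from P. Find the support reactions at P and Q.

P_x = 0, P_y = 10.23 kN, Q_y = 34.77 kN

Moments about P: Q_y·4.4 − 45·3.4 = 0 → Q_y = 153/4.4 = 34.7727 ≈ 34.77 kN.
ΣF_y = 0: P_y + 34.7727 − 45 = 0 → P_y = 10.23 kN.
ΣF_x = 0: no horizontal applied forces, so P_x = 0.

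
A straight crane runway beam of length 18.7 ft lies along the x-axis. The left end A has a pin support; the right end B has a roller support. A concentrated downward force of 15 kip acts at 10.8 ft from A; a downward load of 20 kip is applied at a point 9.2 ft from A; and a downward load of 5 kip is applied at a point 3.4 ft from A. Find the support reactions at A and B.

A_x = 0, A_y = 20.59 kip, B_y = 19.41 kip

Taking moments about A: B_y·18.7 − 15·10.8 − 20·9.2 − 5·3.4 = 0 → B_y = 363/18.7 = 19.4118 ≈ 19.41 kip.
ΣF_y = 0: A_y + 19.4118 − 15 − 20 − 5 = 0 → A_y = 20.59 kip.
ΣF_x = 0: no horizontal applied forces, so A_x = 0.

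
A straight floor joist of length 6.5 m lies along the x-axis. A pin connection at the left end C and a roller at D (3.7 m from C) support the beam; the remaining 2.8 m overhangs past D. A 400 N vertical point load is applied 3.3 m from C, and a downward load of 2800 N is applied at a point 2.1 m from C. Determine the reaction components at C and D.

C_x = 0, C_y = 1254 N, D_y = 1946 N

Moments about C: D_y·3.7 − 400·3.3 − 2800·2.1 = 0 → D_y = 7200/3.7 = 1945.95 ≈ 1946 N.
ΣF_y = 0: C_y + 1945.95 − 400 − 2800 = 0 → C_y = 1254 N.
ΣF_x = 0: no horizontal applied forces, so C_x = 0.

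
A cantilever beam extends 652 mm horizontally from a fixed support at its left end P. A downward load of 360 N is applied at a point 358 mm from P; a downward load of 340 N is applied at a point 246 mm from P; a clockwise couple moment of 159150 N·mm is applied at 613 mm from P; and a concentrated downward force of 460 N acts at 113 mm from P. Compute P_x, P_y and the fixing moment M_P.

P_x = 0, P_y = 1160 N, M_P = 423600 N·mm

ΣF_x = 0: P_x = 0.
ΣF_y = 0: P_y − 360 − 340 − 460 = 0 → P_y = 1160 N.
ΣM about P: M_P − 360·358 − 340·246 − 159150 − 460·113 = 0 → M_P = 423600 N·mm.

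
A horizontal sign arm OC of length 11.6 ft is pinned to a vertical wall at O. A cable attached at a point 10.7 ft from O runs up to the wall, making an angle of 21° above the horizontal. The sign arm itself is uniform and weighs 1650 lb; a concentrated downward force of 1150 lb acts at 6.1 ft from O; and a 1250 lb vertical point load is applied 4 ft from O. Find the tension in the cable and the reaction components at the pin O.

T = 5629 lb, O_x = 5255 lb, O_y = 2033 lb

ΣM about O: T·sin21°·10.7 − 1650·5.8 − 1150·6.1 − 1250·4 = 0 → T = 21585/(10.7·0.358368) = 5629.1 ≈ 5629 lb.
ΣF_x = 0: O_x − T·cos21° = 0 → O_x = 5629.1 × 0.93358 = 5255 lb.
ΣF_y = 0: O_y + T·sin21° − 1650 − 1150 − 1250 = 0 → O_y = 4050 − 5629.1 × 0.358368 = 2033 lb.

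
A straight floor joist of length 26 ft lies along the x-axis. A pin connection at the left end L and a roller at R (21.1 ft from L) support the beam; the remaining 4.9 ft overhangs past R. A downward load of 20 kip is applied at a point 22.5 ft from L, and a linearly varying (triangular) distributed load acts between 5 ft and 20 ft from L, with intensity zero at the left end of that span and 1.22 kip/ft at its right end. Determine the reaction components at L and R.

L_x = 0, L_y = 1.318 kip, R_y = 27.83 kip

Resultant of the triangular load: ½ × 1.22 × 15 = 9.15 kip, acting at 15 ft from L (one-third of the span from the peak).
Moments about L: R_y·21.1 − 20·22.5 − (½·1.22·15)·15 = 0 → R_y = 587.25/21.1 = 27.8318 ≈ 27.83 kip.
ΣF_y = 0: L_y + 27.8318 − 20 − ½·1.22·15 = 0 → L_y = 1.318 kip.
ΣF_x = 0: no horizontal applied forces, so L_x = 0.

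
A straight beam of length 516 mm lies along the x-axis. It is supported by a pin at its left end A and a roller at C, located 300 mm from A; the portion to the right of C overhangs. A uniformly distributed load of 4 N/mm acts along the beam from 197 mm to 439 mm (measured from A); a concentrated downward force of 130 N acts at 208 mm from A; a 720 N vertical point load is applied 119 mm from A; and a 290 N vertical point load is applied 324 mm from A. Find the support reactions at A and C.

A_x = 0, A_y = 393.0 N, C_y = 1715 N

Resultant of the distributed load: 4 × 242 = 968 N at 318 mm from A.
ΣM about A: C_y·300 − (4·242)·318 − 130·208 − 720·119 − 290·324 = 0 → C_y = 514504/300 = 1715.01 ≈ 1715 N.
ΣF_y = 0: A_y + 1715.01 − 4·242 − 130 − 720 − 290 = 0 → A_y = 393.0 N.
ΣF_x = 0: no horizontal applied forces, so A_x = 0.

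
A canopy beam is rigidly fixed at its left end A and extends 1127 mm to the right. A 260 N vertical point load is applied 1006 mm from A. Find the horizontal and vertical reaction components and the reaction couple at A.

ΣF_x = 0: A_x = 0.
ΣF_y = 0: A_y − 260 = 0 → A_y = 260.0 N.
ΣM about A: M_A − 260·1006 = 0 → M_A = 261600 N·mm.

A_x = 0, A_y = 260.0 N, M_A = 261600 N·mm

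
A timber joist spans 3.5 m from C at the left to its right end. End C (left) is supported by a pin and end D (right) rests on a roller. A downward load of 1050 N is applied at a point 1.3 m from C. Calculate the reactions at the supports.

Moments about C: D_y·3.5 − 1050·1.3 = 0 → D_y = 1365/3.5 = 390.0 N.
ΣF_y = 0: C_y + 390 − 1050 = 0 → C_y = 660.0 N.
ΣF_x = 0: no horizontal applied forces, so C_x = 0.

C_x = 0, C_y = 660.0 N, D_y = 390.0 N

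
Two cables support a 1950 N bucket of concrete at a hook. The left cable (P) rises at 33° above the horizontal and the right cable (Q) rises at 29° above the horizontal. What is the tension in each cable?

T_P = 1932 N, T_Q = 1852 N

ΣF_x = 0: −T_P·cos33° + T_Q·cos29° = 0 → T_Q = 0.958897·T_P.
ΣF_y = 0: T_P·sin33° + T_Q·sin29° = 1950.
Substitute: T_P·(0.544639 + 0.958897·0.48481) = 1950 → T_P = 1931.61 ≈ 1932 N.
Then T_Q = 0.958897 × 1931.61 = 1852 N.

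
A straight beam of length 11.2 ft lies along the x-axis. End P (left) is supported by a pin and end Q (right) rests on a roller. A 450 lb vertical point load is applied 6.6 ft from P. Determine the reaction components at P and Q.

ΣM about P: Q_y·11.2 − 450·6.6 = 0 → Q_y = 2970/11.2 = 265.179 ≈ 265.2 lb.
ΣF_y = 0: P_y + 265.179 − 450 = 0 → P_y = 184.8 lb.
ΣF_x = 0: no horizontal applied forces, so P_x = 0.

P_x = 0, P_y = 184.8 lb, Q_y = 265.2 lb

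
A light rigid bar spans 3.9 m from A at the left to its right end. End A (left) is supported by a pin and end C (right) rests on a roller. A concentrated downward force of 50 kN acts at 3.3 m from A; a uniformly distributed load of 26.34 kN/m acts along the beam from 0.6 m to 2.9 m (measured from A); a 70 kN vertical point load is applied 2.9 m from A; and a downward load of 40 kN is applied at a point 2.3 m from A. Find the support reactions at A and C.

A_x = 0, A_y = 75.45 kN, C_y = 145.1 kN

Resultant of the distributed load: 26.34 × 2.3 = 60.582 kN at 1.75 m from A.
ΣM about A: C_y·3.9 − 50·3.3 − (26.34·2.3)·1.75 − 70·2.9 − 40·2.3 = 0 → C_y = 566.0185/3.9 = 145.133 ≈ 145.1 kN.
ΣF_y = 0: A_y + 145.133 − 50 − 26.34·2.3 − 70 − 40 = 0 → A_y = 75.45 kN.
ΣF_x = 0: no horizontal applied forces, so A_x = 0.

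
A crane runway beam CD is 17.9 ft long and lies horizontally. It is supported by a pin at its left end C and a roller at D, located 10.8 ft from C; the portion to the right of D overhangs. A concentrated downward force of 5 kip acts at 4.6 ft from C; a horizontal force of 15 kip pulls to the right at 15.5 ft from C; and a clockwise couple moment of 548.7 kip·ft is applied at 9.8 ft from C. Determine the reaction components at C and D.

Taking moments about C: D_y·10.8 − 5·4.6 − 548.7 = 0 → D_y = 571.7/10.8 = 52.9352 ≈ 52.94 kip.
ΣF_y = 0: C_y + 52.9352 − 5 = 0 → C_y = -47.94 kip.
ΣF_x = 0: C_x + 15 = 0 → C_x = -15.00 kip.

C_x = -15.00 kip, C_y = -47.94 kip, D_y = 52.94 kip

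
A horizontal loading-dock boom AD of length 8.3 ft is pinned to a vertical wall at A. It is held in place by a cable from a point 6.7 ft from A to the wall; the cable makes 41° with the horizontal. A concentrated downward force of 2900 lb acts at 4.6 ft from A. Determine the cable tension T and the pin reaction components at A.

T = 3035 lb, A_x = 2290 lb, A_y = 909.0 lb

ΣM about A: T·sin41°·6.7 − 2900·4.6 = 0 → T = 13340/(6.7·0.656059) = 3034.86 ≈ 3035 lb.
ΣF_x = 0: A_x − T·cos41° = 0 → A_x = 3034.86 × 0.75471 = 2290 lb.
ΣF_y = 0: A_y + T·sin41° − 2900 = 0 → A_y = 2900 − 3034.86 × 0.656059 = 909.0 lb.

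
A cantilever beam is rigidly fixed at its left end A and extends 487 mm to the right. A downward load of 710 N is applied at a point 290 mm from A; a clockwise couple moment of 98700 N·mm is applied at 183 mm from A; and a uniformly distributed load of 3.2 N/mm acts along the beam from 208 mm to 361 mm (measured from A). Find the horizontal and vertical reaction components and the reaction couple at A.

A_x = 0, A_y = 1200 N, M_A = 443900 N·mm

Resultant of the distributed load: 3.2 × 153 = 489.6 N at 284.5 mm from A.
ΣF_x = 0: A_x = 0.
ΣF_y = 0: A_y − 710 − 3.2·153 = 0 → A_y = 1200 N.
ΣM about A: M_A − 710·290 − 98700 − (3.2·153)·284.5 = 0 → M_A = 443900 N·mm.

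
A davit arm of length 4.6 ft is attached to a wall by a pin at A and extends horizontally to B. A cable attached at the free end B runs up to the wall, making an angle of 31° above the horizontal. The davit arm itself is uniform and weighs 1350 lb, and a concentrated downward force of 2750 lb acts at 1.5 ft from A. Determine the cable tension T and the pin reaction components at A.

T = 3052 lb, A_x = 2616 lb, A_y = 2528 lb

ΣM about A: T·sin31°·4.6 − 1350·2.3 − 2750·1.5 = 0 → T = 7230/(4.6·0.515038) = 3051.7 ≈ 3052 lb.
ΣF_x = 0: A_x − T·cos31° = 0 → A_x = 3051.7 × 0.857167 = 2616 lb.
ΣF_y = 0: A_y + T·sin31° − 1350 − 2750 = 0 → A_y = 4100 − 3051.7 × 0.515038 = 2528 lb.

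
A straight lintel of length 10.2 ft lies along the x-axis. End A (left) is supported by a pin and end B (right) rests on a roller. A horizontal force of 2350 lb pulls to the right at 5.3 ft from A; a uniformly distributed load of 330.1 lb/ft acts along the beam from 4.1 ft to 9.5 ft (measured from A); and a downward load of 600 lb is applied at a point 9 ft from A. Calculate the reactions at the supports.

Resultant of the distributed load: 330.1 × 5.4 = 1782.54 lb at 6.8 ft from A.
Moments about A: B_y·10.2 − (330.1·5.4)·6.8 − 600·9 = 0 → B_y = 17521.272/10.2 = 1717.77 ≈ 1718 lb.
ΣF_y = 0: A_y + 1717.77 − 330.1·5.4 − 600 = 0 → A_y = 664.8 lb.
ΣF_x = 0: A_x + 2350 = 0 → A_x = -2350 lb.

A_x = -2350 lb, A_y = 664.8 lb, B_y = 1718 lb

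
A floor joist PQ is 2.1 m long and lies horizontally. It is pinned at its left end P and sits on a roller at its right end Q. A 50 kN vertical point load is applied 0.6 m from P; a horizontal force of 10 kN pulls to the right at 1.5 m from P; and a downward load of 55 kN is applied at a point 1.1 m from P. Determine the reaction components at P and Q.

P_x = -10.00 kN, P_y = 61.90 kN, Q_y = 43.10 kN

Taking moments about P: Q_y·2.1 − 50·0.6 − 55·1.1 = 0 → Q_y = 90.5/2.1 = 43.0952 ≈ 43.10 kN.
ΣF_y = 0: P_y + 43.0952 − 50 − 55 = 0 → P_y = 61.90 kN.
ΣF_x = 0: P_x + 10 = 0 → P_x = -10.00 kN.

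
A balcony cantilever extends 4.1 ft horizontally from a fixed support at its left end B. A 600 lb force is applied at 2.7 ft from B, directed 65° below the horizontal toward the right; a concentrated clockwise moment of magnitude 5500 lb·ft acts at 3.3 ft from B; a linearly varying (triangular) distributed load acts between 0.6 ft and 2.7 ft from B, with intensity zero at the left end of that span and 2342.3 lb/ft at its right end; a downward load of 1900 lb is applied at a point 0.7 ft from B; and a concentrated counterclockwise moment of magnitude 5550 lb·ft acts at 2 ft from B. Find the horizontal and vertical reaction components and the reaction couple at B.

B_x = -253.6 lb, B_y = 4903 lb, M_B = 7667 lb·ft

Resultant of the triangular load: ½ × 2342.3 × 2.1 = 2459.415 lb, acting at 2 ft from B (one-third of the span from the peak).
ΣF_x = 0: B_x + 600·cos65° = 0 → B_x = -253.6 lb.
ΣF_y = 0: B_y − 600·sin65° − ½·2342.3·2.1 − 1900 = 0 → B_y = 4903 lb.
ΣM about B: M_B − 600·sin65°·2.7 − 5500 − (½·2342.3·2.1)·2 − 1900·0.7 + 5550 = 0 → M_B = 7667 lb·ft.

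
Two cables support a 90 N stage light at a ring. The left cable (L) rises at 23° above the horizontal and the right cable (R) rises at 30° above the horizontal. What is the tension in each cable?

ΣF_x = 0: −T_L·cos23° + T_R·cos30° = 0 → T_R = 1.06291·T_L.
ΣF_y = 0: T_L·sin23° + T_R·sin30° = 90.
Substitute: T_L·(0.390731 + 1.06291·0.5) = 90 → T_L = 97.5942 ≈ 97.59 N.
Then T_R = 1.06291 × 97.5942 = 103.7 N.

T_L = 97.59 N, T_R = 103.7 N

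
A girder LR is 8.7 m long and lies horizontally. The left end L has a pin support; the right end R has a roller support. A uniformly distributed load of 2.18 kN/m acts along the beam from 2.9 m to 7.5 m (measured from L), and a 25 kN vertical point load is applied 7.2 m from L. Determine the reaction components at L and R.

L_x = 0, L_y = 8.345 kN, R_y = 26.68 kN

Resultant of the distributed load: 2.18 × 4.6 = 10.028 kN at 5.2 m from L.
ΣM about L: R_y·8.7 − (2.18·4.6)·5.2 − 25·7.2 = 0 → R_y = 232.1456/8.7 = 26.6834 ≈ 26.68 kN.
ΣF_y = 0: L_y + 26.6834 − 2.18·4.6 − 25 = 0 → L_y = 8.345 kN.
ΣF_x = 0: no horizontal applied forces, so L_x = 0.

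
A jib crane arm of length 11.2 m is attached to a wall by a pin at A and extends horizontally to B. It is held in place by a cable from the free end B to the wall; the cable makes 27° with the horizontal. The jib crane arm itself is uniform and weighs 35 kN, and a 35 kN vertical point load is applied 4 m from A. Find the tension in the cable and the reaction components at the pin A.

T = 66.08 kN, A_x = 58.88 kN, A_y = 40.00 kN

ΣM about A: T·sin27°·11.2 − 35·5.6 − 35·4 = 0 → T = 336/(11.2·0.45399) = 66.0808 ≈ 66.08 kN.
ΣF_x = 0: A_x − T·cos27° = 0 → A_x = 66.0808 × 0.891007 = 58.88 kN.
ΣF_y = 0: A_y + T·sin27° − 35 − 35 = 0 → A_y = 70 − 66.0808 × 0.45399 = 40.00 kN.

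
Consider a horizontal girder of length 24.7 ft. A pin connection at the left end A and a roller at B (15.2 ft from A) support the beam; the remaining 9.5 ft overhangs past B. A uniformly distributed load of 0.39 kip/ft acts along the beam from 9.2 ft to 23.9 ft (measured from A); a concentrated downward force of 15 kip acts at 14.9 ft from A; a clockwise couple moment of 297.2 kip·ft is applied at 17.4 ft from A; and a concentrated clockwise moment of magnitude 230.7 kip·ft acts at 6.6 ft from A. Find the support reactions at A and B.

A_x = 0, A_y = -34.94 kip, B_y = 55.68 kip

Resultant of the distributed load: 0.39 × 14.7 = 5.733 kip at 16.55 ft from A.
Taking moments about A: B_y·15.2 − (0.39·14.7)·16.55 − 15·14.9 − 297.2 − 230.7 = 0 → B_y = 846.28115/15.2 = 55.6764 ≈ 55.68 kip.
ΣF_y = 0: A_y + 55.6764 − 0.39·14.7 − 15 = 0 → A_y = -34.94 kip.
ΣF_x = 0: no horizontal applied forces, so A_x = 0.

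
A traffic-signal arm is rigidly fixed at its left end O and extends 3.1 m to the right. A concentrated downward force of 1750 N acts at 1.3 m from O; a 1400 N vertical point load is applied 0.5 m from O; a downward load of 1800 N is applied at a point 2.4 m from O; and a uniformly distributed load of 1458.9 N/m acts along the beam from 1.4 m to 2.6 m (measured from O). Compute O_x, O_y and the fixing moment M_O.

O_x = 0, O_y = 6701 N, M_O = 10800 N·m

Resultant of the distributed load: 1458.9 × 1.2 = 1750.68 N at 2 m from O.
ΣF_x = 0: O_x = 0.
ΣF_y = 0: O_y − 1750 − 1400 − 1800 − 1458.9·1.2 = 0 → O_y = 6701 N.
ΣM about O: M_O − 1750·1.3 − 1400·0.5 − 1800·2.4 − (1458.9·1.2)·2 = 0 → M_O = 10800 N·m.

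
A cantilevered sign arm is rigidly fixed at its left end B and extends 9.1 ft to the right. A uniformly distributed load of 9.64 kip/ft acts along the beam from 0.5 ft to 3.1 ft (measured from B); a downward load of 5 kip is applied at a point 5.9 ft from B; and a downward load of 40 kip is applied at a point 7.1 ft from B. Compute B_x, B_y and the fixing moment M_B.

Resultant of the distributed load: 9.64 × 2.6 = 25.064 kip at 1.8 ft from B.
ΣF_x = 0: B_x = 0.
ΣF_y = 0: B_y − 9.64·2.6 − 5 − 40 = 0 → B_y = 70.06 kip.
ΣM about B: M_B − (9.64·2.6)·1.8 − 5·5.9 − 40·7.1 = 0 → M_B = 358.6 kip·ft.

B_x = 0, B_y = 70.06 kip, M_B = 358.6 kip·ft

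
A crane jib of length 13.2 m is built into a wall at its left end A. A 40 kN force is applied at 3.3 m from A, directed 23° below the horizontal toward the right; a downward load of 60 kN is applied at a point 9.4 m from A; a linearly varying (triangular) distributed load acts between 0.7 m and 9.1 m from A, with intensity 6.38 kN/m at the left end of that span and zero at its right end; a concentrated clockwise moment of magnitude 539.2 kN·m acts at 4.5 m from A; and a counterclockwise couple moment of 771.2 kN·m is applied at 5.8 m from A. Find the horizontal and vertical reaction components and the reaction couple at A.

A_x = -36.82 kN, A_y = 102.4 kN, M_A = 477.4 kN·m

Resultant of the triangular load: ½ × 6.38 × 8.4 = 26.796 kN, acting at 3.5 m from A (one-third of the span from the peak).
ΣF_x = 0: A_x + 40·cos23° = 0 → A_x = -36.82 kN.
ΣF_y = 0: A_y − 40·sin23° − 60 − ½·6.38·8.4 = 0 → A_y = 102.4 kN.
ΣM about A: M_A − 40·sin23°·3.3 − 60·9.4 − (½·6.38·8.4)·3.5 − 539.2 + 771.2 = 0 → M_A = 477.4 kN·m.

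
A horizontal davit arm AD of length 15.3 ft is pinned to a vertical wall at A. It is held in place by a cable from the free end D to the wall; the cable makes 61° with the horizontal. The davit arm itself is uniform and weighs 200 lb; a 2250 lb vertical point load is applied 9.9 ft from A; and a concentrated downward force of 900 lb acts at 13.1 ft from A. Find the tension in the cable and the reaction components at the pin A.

T = 2660 lb, A_x = 1290 lb, A_y = 1024 lb

ΣM about A: T·sin61°·15.3 − 200·7.65 − 2250·9.9 − 900·13.1 = 0 → T = 35595/(15.3·0.87462) = 2659.98 ≈ 2660 lb.
ΣF_x = 0: A_x − T·cos61° = 0 → A_x = 2659.98 × 0.48481 = 1290 lb.
ΣF_y = 0: A_y + T·sin61° − 200 − 2250 − 900 = 0 → A_y = 3350 − 2659.98 × 0.87462 = 1024 lb.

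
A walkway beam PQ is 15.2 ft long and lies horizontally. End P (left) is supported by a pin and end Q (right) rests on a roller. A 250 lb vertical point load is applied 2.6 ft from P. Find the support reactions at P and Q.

Taking moments about P: Q_y·15.2 − 250·2.6 = 0 → Q_y = 650/15.2 = 42.7632 ≈ 42.76 lb.
ΣF_y = 0: P_y + 42.7632 − 250 = 0 → P_y = 207.2 lb.
ΣF_x = 0: no horizontal applied forces, so P_x = 0.

P_x = 0, P_y = 207.2 lb, Q_y = 42.76 lb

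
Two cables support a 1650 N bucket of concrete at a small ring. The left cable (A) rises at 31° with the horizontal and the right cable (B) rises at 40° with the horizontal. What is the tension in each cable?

T_A = 1337 N, T_B = 1496 N

ΣF_x = 0: −T_A·cos31° + T_B·cos40° = 0 → T_B = 1.11895·T_A.
ΣF_y = 0: T_A·sin31° + T_B·sin40° = 1650.
Substitute: T_A·(0.515038 + 1.11895·0.642788) = 1650 → T_A = 1336.81 ≈ 1337 N.
Then T_B = 1.11895 × 1336.81 = 1496 N.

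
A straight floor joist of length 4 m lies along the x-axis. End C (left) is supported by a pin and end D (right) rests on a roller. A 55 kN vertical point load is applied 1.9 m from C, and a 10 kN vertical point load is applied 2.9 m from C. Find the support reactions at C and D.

C_x = 0, C_y = 31.62 kN, D_y = 33.38 kN

Moments about C: D_y·4 − 55·1.9 − 10·2.9 = 0 → D_y = 133.5/4 = 33.375 ≈ 33.38 kN.
ΣF_y = 0: C_y + 33.375 − 55 − 10 = 0 → C_y = 31.62 kN.
ΣF_x = 0: no horizontal applied forces, so C_x = 0.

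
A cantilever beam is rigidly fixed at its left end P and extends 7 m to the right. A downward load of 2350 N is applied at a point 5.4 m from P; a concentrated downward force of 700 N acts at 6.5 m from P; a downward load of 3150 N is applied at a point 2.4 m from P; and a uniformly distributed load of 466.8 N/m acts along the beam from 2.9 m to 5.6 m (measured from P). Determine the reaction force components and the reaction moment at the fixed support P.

P_x = 0, P_y = 7460 N, M_P = 30160 N·m

Resultant of the distributed load: 466.8 × 2.7 = 1260.36 N at 4.25 m from P.
ΣF_x = 0: P_x = 0.
ΣF_y = 0: P_y − 2350 − 700 − 3150 − 466.8·2.7 = 0 → P_y = 7460 N.
ΣM about P: M_P − 2350·5.4 − 700·6.5 − 3150·2.4 − (466.8·2.7)·4.25 = 0 → M_P = 30160 N·m.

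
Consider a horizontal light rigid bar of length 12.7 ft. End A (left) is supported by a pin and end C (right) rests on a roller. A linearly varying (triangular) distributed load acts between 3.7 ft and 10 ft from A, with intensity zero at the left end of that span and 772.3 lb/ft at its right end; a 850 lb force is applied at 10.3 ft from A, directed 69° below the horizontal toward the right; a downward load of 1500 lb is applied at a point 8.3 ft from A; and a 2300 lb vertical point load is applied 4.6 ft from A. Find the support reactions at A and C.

A_x = -304.6 lb, A_y = 3056 lb, C_y = 3970 lb

Resultant of the triangular load: ½ × 772.3 × 6.3 = 2432.745 lb, acting at 7.9 ft from A (one-third of the span from the peak).
Moments about A: C_y·12.7 − (½·772.3·6.3)·7.9 − 850·sin69°·10.3 − 1500·8.3 − 2300·4.6 = 0 → C_y = 50422.2/12.7 = 3970.25 ≈ 3970 lb.
ΣF_y = 0: A_y + 3970.25 − ½·772.3·6.3 − 850·sin69° − 1500 − 2300 = 0 → A_y = 3056 lb.
ΣF_x = 0: A_x + 850·cos69° = 0 → A_x = -304.6 lb.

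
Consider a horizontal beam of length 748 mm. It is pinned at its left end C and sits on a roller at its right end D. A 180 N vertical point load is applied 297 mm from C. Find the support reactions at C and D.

C_x = 0, C_y = 108.5 N, D_y = 71.47 N

ΣM about C: D_y·748 − 180·297 = 0 → D_y = 53460/748 = 71.4706 ≈ 71.47 N.
ΣF_y = 0: C_y + 71.4706 − 180 = 0 → C_y = 108.5 N.
ΣF_x = 0: no horizontal applied forces, so C_x = 0.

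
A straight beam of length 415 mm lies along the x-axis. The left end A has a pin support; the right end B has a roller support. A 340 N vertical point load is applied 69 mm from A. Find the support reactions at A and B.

Taking moments about A: B_y·415 − 340·69 = 0 → B_y = 23460/415 = 56.5301 ≈ 56.53 N.
ΣF_y = 0: A_y + 56.5301 − 340 = 0 → A_y = 283.5 N.
ΣF_x = 0: no horizontal applied forces, so A_x = 0.

A_x = 0, A_y = 283.5 N, B_y = 56.53 N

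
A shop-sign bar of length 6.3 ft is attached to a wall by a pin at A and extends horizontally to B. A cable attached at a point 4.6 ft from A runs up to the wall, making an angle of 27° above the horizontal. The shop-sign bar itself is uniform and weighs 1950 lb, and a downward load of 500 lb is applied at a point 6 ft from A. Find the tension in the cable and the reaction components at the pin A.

T = 4378 lb, A_x = 3901 lb, A_y = 462.5 lb

ΣM about A: T·sin27°·4.6 − 1950·3.15 − 500·6 = 0 → T = 9142.5/(4.6·0.45399) = 4377.85 ≈ 4378 lb.
ΣF_x = 0: A_x − T·cos27° = 0 → A_x = 4377.85 × 0.891007 = 3901 lb.
ΣF_y = 0: A_y + T·sin27° − 1950 − 500 = 0 → A_y = 2450 − 4377.85 × 0.45399 = 462.5 lb.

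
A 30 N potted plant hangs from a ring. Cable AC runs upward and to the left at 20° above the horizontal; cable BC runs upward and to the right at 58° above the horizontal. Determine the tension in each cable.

ΣF_x = 0: −T_AC·cos20° + T_BC·cos58° = 0 → T_BC = 1.77328·T_AC.
ΣF_y = 0: T_AC·sin20° + T_BC·sin58° = 30.
Substitute: T_AC·(0.34202 + 1.77328·0.848048) = 30 → T_AC = 16.2527 ≈ 16.25 N.
Then T_BC = 1.77328 × 16.2527 = 28.82 N.

T_AC = 16.25 N, T_BC = 28.82 N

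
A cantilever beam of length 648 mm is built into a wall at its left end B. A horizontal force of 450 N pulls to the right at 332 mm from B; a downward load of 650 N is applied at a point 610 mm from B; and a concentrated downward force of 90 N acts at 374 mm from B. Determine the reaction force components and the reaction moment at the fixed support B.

ΣF_x = 0: B_x + 450 = 0 → B_x = -450.0 N.
ΣF_y = 0: B_y − 650 − 90 = 0 → B_y = 740.0 N.
ΣM about B: M_B − 650·610 − 90·374 = 0 → M_B = 430200 N·mm.

B_x = -450.0 N, B_y = 740.0 N, M_B = 430200 N·mm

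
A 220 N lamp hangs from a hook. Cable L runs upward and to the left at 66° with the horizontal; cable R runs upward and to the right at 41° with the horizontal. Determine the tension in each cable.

ΣF_x = 0: −T_L·cos66° + T_R·cos41° = 0 → T_R = 0.538931·T_L.
ΣF_y = 0: T_L·sin66° + T_R·sin41° = 220.
Substitute: T_L·(0.913545 + 0.538931·0.656059) = 220 → T_L = 173.623 ≈ 173.6 N.
Then T_R = 0.538931 × 173.623 = 93.57 N.

T_L = 173.6 N, T_R = 93.57 N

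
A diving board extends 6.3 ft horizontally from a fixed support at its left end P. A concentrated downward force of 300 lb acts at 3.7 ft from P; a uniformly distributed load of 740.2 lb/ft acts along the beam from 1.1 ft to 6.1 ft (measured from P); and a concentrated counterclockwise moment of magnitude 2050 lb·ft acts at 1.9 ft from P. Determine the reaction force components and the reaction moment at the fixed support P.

P_x = 0, P_y = 4001 lb, M_P = 12380 lb·ft

Resultant of the distributed load: 740.2 × 5 = 3701 lb at 3.6 ft from P.
ΣF_x = 0: P_x = 0.
ΣF_y = 0: P_y − 300 − 740.2·5 = 0 → P_y = 4001 lb.
ΣM about P: M_P − 300·3.7 − (740.2·5)·3.6 + 2050 = 0 → M_P = 12380 lb·ft.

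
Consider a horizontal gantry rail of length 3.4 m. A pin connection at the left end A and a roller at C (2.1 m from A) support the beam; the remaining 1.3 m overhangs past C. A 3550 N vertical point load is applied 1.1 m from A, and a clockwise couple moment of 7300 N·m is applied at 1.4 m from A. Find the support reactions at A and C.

Moments about A: C_y·2.1 − 3550·1.1 − 7300 = 0 → C_y = 11205/2.1 = 5335.71 ≈ 5336 N.
ΣF_y = 0: A_y + 5335.71 − 3550 = 0 → A_y = -1786 N.
ΣF_x = 0: no horizontal applied forces, so A_x = 0.

A_x = 0, A_y = -1786 N, C_y = 5336 N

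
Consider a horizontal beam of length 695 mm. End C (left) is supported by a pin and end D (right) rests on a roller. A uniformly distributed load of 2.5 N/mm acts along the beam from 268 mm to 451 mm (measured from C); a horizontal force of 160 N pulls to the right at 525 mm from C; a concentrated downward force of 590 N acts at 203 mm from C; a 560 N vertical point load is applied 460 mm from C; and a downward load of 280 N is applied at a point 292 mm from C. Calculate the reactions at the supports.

C_x = -160.0 N, C_y = 990.2 N, D_y = 897.3 N

Resultant of the distributed load: 2.5 × 183 = 457.5 N at 359.5 mm from C.
ΣM about C: D_y·695 − (2.5·183)·359.5 − 590·203 − 560·460 − 280·292 = 0 → D_y = 623601.25/695 = 897.268 ≈ 897.3 N.
ΣF_y = 0: C_y + 897.268 − 2.5·183 − 590 − 560 − 280 = 0 → C_y = 990.2 N.
ΣF_x = 0: C_x + 160 = 0 → C_x = -160.0 N.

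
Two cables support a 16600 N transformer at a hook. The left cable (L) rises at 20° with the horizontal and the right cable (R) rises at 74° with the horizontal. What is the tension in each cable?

ΣF_x = 0: −T_L·cos20° + T_R·cos74° = 0 → T_R = 3.40916·T_L.
ΣF_y = 0: T_L·sin20° + T_R·sin74° = 16600.
Substitute: T_L·(0.34202 + 3.40916·0.961262) = 16600 → T_L = 4586.76 ≈ 4587 N.
Then T_R = 3.40916 × 4586.76 = 15640 N.

T_L = 4587 N, T_R = 15640 N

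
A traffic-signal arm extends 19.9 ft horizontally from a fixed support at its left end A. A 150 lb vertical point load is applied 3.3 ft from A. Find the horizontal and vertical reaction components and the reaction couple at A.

ΣF_x = 0: A_x = 0.
ΣF_y = 0: A_y − 150 = 0 → A_y = 150.0 lb.
ΣM about A: M_A − 150·3.3 = 0 → M_A = 495.0 lb·ft.

A_x = 0, A_y = 150.0 lb, M_A = 495.0 lb·ft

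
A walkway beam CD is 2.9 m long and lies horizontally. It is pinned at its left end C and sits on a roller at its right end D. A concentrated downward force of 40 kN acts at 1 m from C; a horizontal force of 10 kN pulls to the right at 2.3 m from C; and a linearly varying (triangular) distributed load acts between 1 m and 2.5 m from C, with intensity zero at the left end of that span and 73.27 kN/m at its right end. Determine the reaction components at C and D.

Resultant of the triangular load: ½ × 73.27 × 1.5 = 54.9525 kN, acting at 2 m from C (one-third of the span from the peak).
Taking moments about C: D_y·2.9 − 40·1 − (½·73.27·1.5)·2 = 0 → D_y = 149.905/2.9 = 51.6914 ≈ 51.69 kN.
ΣF_y = 0: C_y + 51.6914 − 40 − ½·73.27·1.5 = 0 → C_y = 43.26 kN.
ΣF_x = 0: C_x + 10 = 0 → C_x = -10.00 kN.

C_x = -10.00 kN, C_y = 43.26 kN, D_y = 51.69 kN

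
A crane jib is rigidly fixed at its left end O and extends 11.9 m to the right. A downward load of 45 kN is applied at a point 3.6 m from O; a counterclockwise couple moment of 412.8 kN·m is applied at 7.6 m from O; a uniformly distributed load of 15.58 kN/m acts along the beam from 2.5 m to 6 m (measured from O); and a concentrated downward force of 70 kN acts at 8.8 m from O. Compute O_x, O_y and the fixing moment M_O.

O_x = 0, O_y = 169.5 kN, M_O = 597.0 kN·m

Resultant of the distributed load: 15.58 × 3.5 = 54.53 kN at 4.25 m from O.
ΣF_x = 0: O_x = 0.
ΣF_y = 0: O_y − 45 − 15.58·3.5 − 70 = 0 → O_y = 169.5 kN.
ΣM about O: M_O − 45·3.6 + 412.8 − (15.58·3.5)·4.25 − 70·8.8 = 0 → M_O = 597.0 kN·m.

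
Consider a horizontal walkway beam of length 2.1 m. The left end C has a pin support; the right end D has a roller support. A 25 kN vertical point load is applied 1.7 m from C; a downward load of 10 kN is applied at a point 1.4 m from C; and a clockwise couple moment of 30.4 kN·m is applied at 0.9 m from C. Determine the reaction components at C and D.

C_x = 0, C_y = -6.381 kN, D_y = 41.38 kN

Moments about C: D_y·2.1 − 25·1.7 − 10·1.4 − 30.4 = 0 → D_y = 86.9/2.1 = 41.381 ≈ 41.38 kN.
ΣF_y = 0: C_y + 41.381 − 25 − 10 = 0 → C_y = -6.381 kN.
ΣF_x = 0: no horizontal applied forces, so C_x = 0.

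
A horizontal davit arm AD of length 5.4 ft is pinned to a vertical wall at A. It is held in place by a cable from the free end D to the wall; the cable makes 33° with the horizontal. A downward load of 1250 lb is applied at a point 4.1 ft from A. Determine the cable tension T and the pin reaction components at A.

T = 1743 lb, A_x = 1461 lb, A_y = 300.9 lb

ΣM about A: T·sin33°·5.4 − 1250·4.1 = 0 → T = 5125/(5.4·0.544639) = 1742.57 ≈ 1743 lb.
ΣF_x = 0: A_x − T·cos33° = 0 → A_x = 1742.57 × 0.838671 = 1461 lb.
ΣF_y = 0: A_y + T·sin33° − 1250 = 0 → A_y = 1250 − 1742.57 × 0.544639 = 300.9 lb.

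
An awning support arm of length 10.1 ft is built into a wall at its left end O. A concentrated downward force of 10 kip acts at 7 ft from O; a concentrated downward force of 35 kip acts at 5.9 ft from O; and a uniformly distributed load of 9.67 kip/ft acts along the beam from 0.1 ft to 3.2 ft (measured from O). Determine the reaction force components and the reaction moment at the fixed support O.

O_x = 0, O_y = 74.98 kip, M_O = 326.0 kip·ft

Resultant of the distributed load: 9.67 × 3.1 = 29.977 kip at 1.65 ft from O.
ΣF_x = 0: O_x = 0.
ΣF_y = 0: O_y − 10 − 35 − 9.67·3.1 = 0 → O_y = 74.98 kip.
ΣM about O: M_O − 10·7 − 35·5.9 − (9.67·3.1)·1.65 = 0 → M_O = 326.0 kip·ft.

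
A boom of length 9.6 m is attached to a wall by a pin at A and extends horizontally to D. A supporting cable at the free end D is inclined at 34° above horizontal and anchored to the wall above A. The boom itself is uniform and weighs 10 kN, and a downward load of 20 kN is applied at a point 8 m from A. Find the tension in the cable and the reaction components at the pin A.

ΣM about A: T·sin34°·9.6 − 10·4.8 − 20·8 = 0 → T = 208/(9.6·0.559193) = 38.7463 ≈ 38.75 kN.
ΣF_x = 0: A_x − T·cos34° = 0 → A_x = 38.7463 × 0.829038 = 32.12 kN.
ΣF_y = 0: A_y + T·sin34° − 10 − 20 = 0 → A_y = 30 − 38.7463 × 0.559193 = 8.333 kN.

T = 38.75 kN, A_x = 32.12 kN, A_y = 8.333 kN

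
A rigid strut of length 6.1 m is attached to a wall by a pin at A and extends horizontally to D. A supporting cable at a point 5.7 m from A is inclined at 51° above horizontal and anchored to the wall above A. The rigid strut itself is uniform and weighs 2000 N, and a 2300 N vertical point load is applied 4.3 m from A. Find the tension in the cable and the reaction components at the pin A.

ΣM about A: T·sin51°·5.7 − 2000·3.05 − 2300·4.3 = 0 → T = 15990/(5.7·0.777146) = 3609.7 ≈ 3610 N.
ΣF_x = 0: A_x − T·cos51° = 0 → A_x = 3609.7 × 0.62932 = 2272 N.
ΣF_y = 0: A_y + T·sin51° − 2000 − 2300 = 0 → A_y = 4300 − 3609.7 × 0.777146 = 1495 N.

T = 3610 N, A_x = 2272 N, A_y = 1495 N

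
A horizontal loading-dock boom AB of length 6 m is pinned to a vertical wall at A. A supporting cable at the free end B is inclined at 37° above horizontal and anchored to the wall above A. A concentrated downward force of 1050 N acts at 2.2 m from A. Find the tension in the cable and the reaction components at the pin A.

ΣM about A: T·sin37°·6 − 1050·2.2 = 0 → T = 2310/(6·0.601815) = 639.731 ≈ 639.7 N.
ΣF_x = 0: A_x − T·cos37° = 0 → A_x = 639.731 × 0.798636 = 510.9 N.
ΣF_y = 0: A_y + T·sin37° − 1050 = 0 → A_y = 1050 − 639.731 × 0.601815 = 665.0 N.

T = 639.7 N, A_x = 510.9 N, A_y = 665.0 N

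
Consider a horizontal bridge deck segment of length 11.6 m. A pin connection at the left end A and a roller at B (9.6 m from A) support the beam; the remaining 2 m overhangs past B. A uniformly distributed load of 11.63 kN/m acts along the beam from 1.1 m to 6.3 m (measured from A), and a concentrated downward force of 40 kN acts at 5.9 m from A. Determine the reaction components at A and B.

A_x = 0, A_y = 52.58 kN, B_y = 47.89 kN

Resultant of the distributed load: 11.63 × 5.2 = 60.476 kN at 3.7 m from A.
Taking moments about A: B_y·9.6 − (11.63·5.2)·3.7 − 40·5.9 = 0 → B_y = 459.7612/9.6 = 47.8918 ≈ 47.89 kN.
ΣF_y = 0: A_y + 47.8918 − 11.63·5.2 − 40 = 0 → A_y = 52.58 kN.
ΣF_x = 0: no horizontal applied forces, so A_x = 0.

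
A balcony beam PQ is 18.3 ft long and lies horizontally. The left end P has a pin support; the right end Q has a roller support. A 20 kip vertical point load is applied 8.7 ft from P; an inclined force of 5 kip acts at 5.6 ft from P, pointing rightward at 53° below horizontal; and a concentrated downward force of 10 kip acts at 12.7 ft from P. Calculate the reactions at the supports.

ΣM about P: Q_y·18.3 − 20·8.7 − 5·sin53°·5.6 − 10·12.7 = 0 → Q_y = 323.362/18.3 = 17.6701 ≈ 17.67 kip.
ΣF_y = 0: P_y + 17.6701 − 20 − 5·sin53° − 10 = 0 → P_y = 16.32 kip.
ΣF_x = 0: P_x + 5·cos53° = 0 → P_x = -3.009 kip.

P_x = -3.009 kip, P_y = 16.32 kip, Q_y = 17.67 kip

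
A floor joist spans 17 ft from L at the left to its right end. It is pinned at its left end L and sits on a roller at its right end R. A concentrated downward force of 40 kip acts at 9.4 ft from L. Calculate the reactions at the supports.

L_x = 0, L_y = 17.88 kip, R_y = 22.12 kip

Moments about L: R_y·17 − 40·9.4 = 0 → R_y = 376/17 = 22.1176 ≈ 22.12 kip.
ΣF_y = 0: L_y + 22.1176 − 40 = 0 → L_y = 17.88 kip.
ΣF_x = 0: no horizontal applied forces, so L_x = 0.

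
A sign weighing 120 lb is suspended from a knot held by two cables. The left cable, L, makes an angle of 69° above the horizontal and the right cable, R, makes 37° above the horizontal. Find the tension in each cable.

ΣF_x = 0: −T_L·cos69° + T_R·cos37° = 0 → T_R = 0.448725·T_L.
ΣF_y = 0: T_L·sin69° + T_R·sin37° = 120.
Substitute: T_L·(0.93358 + 0.448725·0.601815) = 120 → T_L = 99.6985 ≈ 99.70 lb.
Then T_R = 0.448725 × 99.6985 = 44.74 lb.

T_L = 99.70 lb, T_R = 44.74 lb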